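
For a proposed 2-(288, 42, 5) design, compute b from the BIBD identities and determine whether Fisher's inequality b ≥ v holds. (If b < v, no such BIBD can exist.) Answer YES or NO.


b = λv(v − 1)/(k(k − 1)) = 5·288·287/(42·41) = 413280/1722 = 240.
Compare with v = 288: b < v, so Fisher's inequality fails.

NO


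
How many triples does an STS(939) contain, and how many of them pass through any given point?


An STS(v) is a 2-(v, 3, 1) BIBD: block size k = 3, λ = 1.
Replication: r(k − 1) = λ(v − 1) ⇒ r·2 = 939 − 1 = 938 ⇒ r = 469.
Block count: b = v(v − 1)/6 = 939·938/6 = 880782/6 = 146797.
(Check via bk = vr: 146797·3 = 440391 = 939·469 = 440391 ✓.)

r = 469, b = 146797.


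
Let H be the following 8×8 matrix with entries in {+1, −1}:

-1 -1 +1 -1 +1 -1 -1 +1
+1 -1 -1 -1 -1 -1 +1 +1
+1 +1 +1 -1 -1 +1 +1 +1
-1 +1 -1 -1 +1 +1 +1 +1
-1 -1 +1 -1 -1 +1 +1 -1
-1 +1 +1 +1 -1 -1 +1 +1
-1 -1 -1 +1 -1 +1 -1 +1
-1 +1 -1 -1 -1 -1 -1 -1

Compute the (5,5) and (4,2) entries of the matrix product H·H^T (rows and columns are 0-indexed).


Row 2 of H: [1, 1, 1, -1, -1, 1, 1, 1].
Row 4 of H: [-1, -1, 1, -1, -1, 1, 1, -1].
Row 5 of H: [-1, 1, 1, 1, -1, -1, 1, 1].
(H·H^T)[5][5] = Σ_j H[5][j]·H[5][j] = (-1)² + (1)² + (1)² + (1)² + (-1)² + (-1)² + (1)² + (1)² = 1 + 1 + 1 + 1 + 1 + 1 + 1 + 1 = 8.
(H·H^T)[4][2] = Σ_j H[4][j]·H[2][j] = (-1)·(1) + (-1)·(1) + (1)·(1) + (-1)·(-1) + (-1)·(-1) + (1)·(1) + (1)·(1) + (-1)·(1) = -1 + -1 + 1 + 1 + 1 + 1 + 1 + -1 = 2.
Rows 4 and 2 are not orthogonal (dot product = 2 ≠ 0), so H is not a Hadamard matrix.

(5,5) entry = 8; (4,2) entry = 2.


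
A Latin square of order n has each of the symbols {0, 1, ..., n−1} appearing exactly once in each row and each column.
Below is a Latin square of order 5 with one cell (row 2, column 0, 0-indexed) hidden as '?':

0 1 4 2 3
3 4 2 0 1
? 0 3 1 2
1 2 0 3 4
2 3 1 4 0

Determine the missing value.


Row 2 contains symbols [0, 1, 2, 3] — missing [4].
Column 0 contains symbols [0, 1, 2, 3] — missing [4].
The missing symbol must appear in both missing sets; intersection = [4].
Therefore the hidden value is 4.

Missing value = 4.


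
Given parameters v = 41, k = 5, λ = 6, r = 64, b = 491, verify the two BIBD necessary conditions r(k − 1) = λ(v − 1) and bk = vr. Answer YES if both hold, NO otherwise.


Condition (i): r(k − 1) = 64·4 = 256; λ(v − 1) = 6·40 = 240. Match? NO.
Condition (ii): bk = 491·5 = 2455; vr = 41·64 = 2624. Match? NO.
Both conditions hold? NO.

NO


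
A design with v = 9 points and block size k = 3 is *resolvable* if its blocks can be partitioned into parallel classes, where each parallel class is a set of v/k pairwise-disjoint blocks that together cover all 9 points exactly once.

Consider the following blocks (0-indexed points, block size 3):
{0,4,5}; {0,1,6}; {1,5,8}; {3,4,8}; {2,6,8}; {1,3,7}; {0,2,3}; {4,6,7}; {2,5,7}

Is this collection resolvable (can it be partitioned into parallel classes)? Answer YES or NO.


v = 9, block size k = 3, number of blocks = 9.
For resolvability, blocks must partition into parallel classes of size v/k = 3.
Total blocks must therefore be a multiple of 3: 9 = 3·3 + 0 ⇒ divisible ✓.
Greedy packing gives 3 candidate class(es). Each should be a full parallel class (size 3, covers all 9 points).
  Class 1 (3 blocks): {0,4,5}; {2,6,8}; {1,3,7}. Points covered: [0, 1, 2, 3, 4, 5, 6, 7, 8].
  Class 2 (3 blocks): {0,1,6}; {3,4,8}; {2,5,7}. Points covered: [0, 1, 2, 3, 4, 5, 6, 7, 8].
  Class 3 (3 blocks): {1,5,8}; {0,2,3}; {4,6,7}. Points covered: [0, 1, 2, 3, 4, 5, 6, 7, 8].
All classes full (size 3)? YES. All classes cover every point? YES.
Resolvable? YES.

YES


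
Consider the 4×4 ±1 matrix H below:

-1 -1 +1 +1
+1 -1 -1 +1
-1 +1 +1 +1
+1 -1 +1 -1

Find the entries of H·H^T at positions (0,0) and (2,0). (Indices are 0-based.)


Row 0 of H: [-1, -1, 1, 1].
Row 2 of H: [-1, 1, 1, 1].
(H·H^T)[0][0] = Σ_j H[0][j]·H[0][j] = (-1)² + (-1)² + (1)² + (1)² = 1 + 1 + 1 + 1 = 4.
(H·H^T)[2][0] = Σ_j H[2][j]·H[0][j] = (-1)·(-1) + (1)·(-1) + (1)·(1) + (1)·(1) = 1 + -1 + 1 + 1 = 2.
Rows 2 and 0 are not orthogonal (dot product = 2 ≠ 0), so H is not a Hadamard matrix.

(0,0) entry = 4; (2,0) entry = 2.


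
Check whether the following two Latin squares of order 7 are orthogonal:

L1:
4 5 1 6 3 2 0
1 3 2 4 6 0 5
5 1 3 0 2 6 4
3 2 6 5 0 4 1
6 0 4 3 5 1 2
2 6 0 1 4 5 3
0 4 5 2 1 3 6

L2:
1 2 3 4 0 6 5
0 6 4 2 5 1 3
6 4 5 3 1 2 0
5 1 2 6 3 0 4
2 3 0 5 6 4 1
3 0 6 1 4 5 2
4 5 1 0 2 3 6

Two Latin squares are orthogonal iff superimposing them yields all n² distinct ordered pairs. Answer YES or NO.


Form the n² = 49 superimposed pairs (L1[i][j], L2[i][j]), row by row (rows and columns indexed from 0):
row 0: (4,1) (5,2) (1,3) (6,4) (3,0) (2,6) (0,5)
row 1: (1,0) (3,6) (2,4) (4,2) (6,5) (0,1) (5,3)
row 2: (5,6) (1,4) (3,5) (0,3) (2,1) (6,2) (4,0)
row 3: (3,5) (2,1) (6,2) (5,6) (0,3) (4,0) (1,4)
row 4: (6,2) (0,3) (4,0) (3,5) (5,6) (1,4) (2,1)
row 5: (2,3) (6,0) (0,6) (1,1) (4,4) (5,5) (3,2)
row 6: (0,4) (4,5) (5,1) (2,0) (1,2) (3,3) (6,6)
Orthogonality requires all 49 pairs distinct.
But the pair (3,5) repeats: cell (2,2) has L1 = 3, L2 = 5, and cell (3,0) has L1 = 3, L2 = 5.
A repeated pair means some other pair never occurs (only 35 distinct pairs out of 49), so the squares are not orthogonal.
Conclusion: NO.

NO


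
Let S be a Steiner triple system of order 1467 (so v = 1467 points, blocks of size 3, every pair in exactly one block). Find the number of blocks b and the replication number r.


An STS(v) is a 2-(v, 3, 1) BIBD: block size k = 3, λ = 1.
Replication: r(k − 1) = λ(v − 1) ⇒ r·2 = 1467 − 1 = 1466 ⇒ r = 733.
Block count: bk = vr ⇒ b·3 = 1467·733 = 1075311 ⇒ b = 358437.
(Check via b = v(v − 1)/6 = 1467·1466/6 = 2150622/6 = 358437.)

r = 733, b = 358437.


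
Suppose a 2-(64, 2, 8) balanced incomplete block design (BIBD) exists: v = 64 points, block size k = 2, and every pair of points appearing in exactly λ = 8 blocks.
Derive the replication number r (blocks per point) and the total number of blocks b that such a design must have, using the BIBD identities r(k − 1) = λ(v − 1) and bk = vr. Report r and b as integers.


Any 2-(v, k, λ) BIBD satisfies two necessary conditions:
  (i)  Each point sits in r blocks, and counting incidences through any fixed point gives r(k − 1) = λ(v − 1), so r = λ(v − 1)/(k − 1).
  (ii) Total incidences bk = vr, so b = vr/k.
Step 1: r = λ(v − 1)/(k − 1) = 8·(64 − 1)/(2 − 1) = 8·63/1 = 504/1 = 504.
Step 2: b = vr/k = 64·504/2 = 32256/2 = 16128.
Check integrality: r = 504 ∈ Z ✓, b = 16128 ∈ Z ✓.
(These identities are necessary conditions: they determine r and b for any design with these parameters, but do not by themselves prove that one exists.)

r = 504, b = 16128.


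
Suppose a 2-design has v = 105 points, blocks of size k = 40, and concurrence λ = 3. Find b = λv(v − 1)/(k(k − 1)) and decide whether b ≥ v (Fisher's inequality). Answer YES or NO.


b = λv(v − 1)/(k(k − 1)) = 3·105·104/(40·39) = 32760/1560 = 21.
Compare with v = 105: b < v, so Fisher's inequality fails.

NO


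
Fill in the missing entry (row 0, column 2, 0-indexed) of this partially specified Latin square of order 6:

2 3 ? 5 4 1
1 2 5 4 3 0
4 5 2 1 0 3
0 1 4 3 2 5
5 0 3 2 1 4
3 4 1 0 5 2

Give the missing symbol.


Row 0 contains symbols [1, 2, 3, 4, 5] — missing [0].
Column 2 contains symbols [1, 2, 3, 4, 5] — missing [0].
The missing symbol must appear in both missing sets; intersection = [0].
Therefore the hidden value is 0.

Missing value = 0.


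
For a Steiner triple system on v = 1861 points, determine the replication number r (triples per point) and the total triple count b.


An STS(v) is a 2-(v, 3, 1) BIBD: block size k = 3, λ = 1.
Replication: r(k − 1) = λ(v − 1) ⇒ r·2 = 1861 − 1 = 1860 ⇒ r = 930.
Block count: b = v(v − 1)/6 = 1861·1860/6 = 3461460/6 = 576910.

r = 930, b = 576910.


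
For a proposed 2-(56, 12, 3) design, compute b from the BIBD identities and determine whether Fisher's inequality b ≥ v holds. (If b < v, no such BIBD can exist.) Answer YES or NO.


b = λv(v − 1)/(k(k − 1)) = 3·56·55/(12·11) = 9240/132 = 70.
Compare with v = 56: b ≥ v, so Fisher's inequality holds.

YES


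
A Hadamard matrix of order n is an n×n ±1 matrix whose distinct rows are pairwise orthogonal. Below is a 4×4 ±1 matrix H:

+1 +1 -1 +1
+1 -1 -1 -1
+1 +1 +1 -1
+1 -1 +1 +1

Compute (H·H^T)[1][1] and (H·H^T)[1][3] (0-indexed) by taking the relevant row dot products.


Row 1 of H: [1, -1, -1, -1].
Row 3 of H: [1, -1, 1, 1].
(H·H^T)[1][1] = Σ_j H[1][j]·H[1][j] = (1)² + (-1)² + (-1)² + (-1)² = 1 + 1 + 1 + 1 = 4.
(H·H^T)[1][3] = Σ_j H[1][j]·H[3][j] = (1)·(1) + (-1)·(-1) + (-1)·(1) + (-1)·(1) = 1 + 1 + -1 + -1 = 0.
So rows 1 and 3 are orthogonal; the diagonal entry equals n = 4.

(1,1) entry = 4; (1,3) entry = 0.


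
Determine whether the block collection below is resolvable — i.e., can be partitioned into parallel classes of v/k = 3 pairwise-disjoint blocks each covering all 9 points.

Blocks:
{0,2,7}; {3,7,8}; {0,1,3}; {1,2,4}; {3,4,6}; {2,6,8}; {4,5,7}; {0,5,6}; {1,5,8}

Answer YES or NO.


v = 9, block size k = 3, number of blocks = 9.
For resolvability, blocks must partition into parallel classes of size v/k = 3.
Total blocks must therefore be a multiple of 3: 9 = 3·3 + 0 ⇒ divisible ✓.
Greedy packing gives 3 candidate class(es). Each should be a full parallel class (size 3, covers all 9 points).
  Class 1 (3 blocks): {0,2,7}; {3,4,6}; {1,5,8}. Points covered: [0, 1, 2, 3, 4, 5, 6, 7, 8].
  Class 2 (3 blocks): {3,7,8}; {1,2,4}; {0,5,6}. Points covered: [0, 1, 2, 3, 4, 5, 6, 7, 8].
  Class 3 (3 blocks): {0,1,3}; {2,6,8}; {4,5,7}. Points covered: [0, 1, 2, 3, 4, 5, 6, 7, 8].
All classes full (size 3)? YES. All classes cover every point? YES.
Resolvable? YES.

YES


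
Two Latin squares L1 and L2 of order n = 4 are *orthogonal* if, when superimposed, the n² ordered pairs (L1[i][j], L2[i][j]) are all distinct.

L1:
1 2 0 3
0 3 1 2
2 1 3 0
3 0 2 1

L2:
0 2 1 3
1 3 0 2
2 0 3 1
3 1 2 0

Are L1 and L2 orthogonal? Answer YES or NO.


Form the n² = 16 superimposed pairs (L1[i][j], L2[i][j]), row by row (rows and columns indexed from 0):
row 0: (1,0) (2,2) (0,1) (3,3)
row 1: (0,1) (3,3) (1,0) (2,2)
row 2: (2,2) (1,0) (3,3) (0,1)
row 3: (3,3) (0,1) (2,2) (1,0)
Orthogonality requires all 16 pairs distinct.
But the pair (0,1) repeats: cell (0,2) has L1 = 0, L2 = 1, and cell (1,0) has L1 = 0, L2 = 1.
A repeated pair means some other pair never occurs (only 4 distinct pairs out of 16), so the squares are not orthogonal.
Conclusion: NO.

NO


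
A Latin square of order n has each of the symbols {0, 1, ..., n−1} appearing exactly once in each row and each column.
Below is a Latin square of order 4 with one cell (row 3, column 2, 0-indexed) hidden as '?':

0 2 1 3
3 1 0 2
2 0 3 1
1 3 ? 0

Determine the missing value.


Row 3 contains symbols [0, 1, 3] — missing [2].
Column 2 contains symbols [0, 1, 3] — missing [2].
The missing symbol must appear in both missing sets; intersection = [2].
Therefore the hidden value is 2.

Missing value = 2.


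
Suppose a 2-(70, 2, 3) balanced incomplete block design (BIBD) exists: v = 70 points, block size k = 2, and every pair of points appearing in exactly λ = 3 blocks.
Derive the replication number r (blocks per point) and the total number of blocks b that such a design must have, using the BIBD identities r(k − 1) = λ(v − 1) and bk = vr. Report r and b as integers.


Any 2-(v, k, λ) BIBD satisfies two necessary conditions:
  (i)  Each point sits in r blocks, and counting incidences through any fixed point gives r(k − 1) = λ(v − 1), so r = λ(v − 1)/(k − 1).
  (ii) Total incidences bk = vr, so b = vr/k.
Step 1: r = λ(v − 1)/(k − 1) = 3·(70 − 1)/(2 − 1) = 3·69/1 = 207/1 = 207.
Step 2: b = vr/k = 70·207/2 = 14490/2 = 7245.
Check integrality: r = 207 ∈ Z ✓, b = 7245 ∈ Z ✓.
(These identities are necessary conditions: they determine r and b for any design with these parameters, but do not by themselves prove that one exists.)

r = 207, b = 7245.


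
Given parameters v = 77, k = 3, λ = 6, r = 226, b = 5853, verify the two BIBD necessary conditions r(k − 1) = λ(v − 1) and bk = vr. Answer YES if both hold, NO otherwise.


Condition (i): r(k − 1) = 226·2 = 452; λ(v − 1) = 6·76 = 456. Match? NO.
Condition (ii): bk = 5853·3 = 17559; vr = 77·226 = 17402. Match? NO.
Both conditions hold? NO.

NO


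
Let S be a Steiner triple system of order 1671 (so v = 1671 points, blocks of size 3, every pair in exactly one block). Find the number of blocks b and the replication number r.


An STS(v) is a 2-(v, 3, 1) BIBD: block size k = 3, λ = 1.
Replication: r(k − 1) = λ(v − 1) ⇒ r·2 = 1671 − 1 = 1670 ⇒ r = 835.
Block count: bk = vr ⇒ b·3 = 1671·835 = 1395285 ⇒ b = 465095.
(Check via b = v(v − 1)/6 = 1671·1670/6 = 2790570/6 = 465095.)

r = 835, b = 465095.


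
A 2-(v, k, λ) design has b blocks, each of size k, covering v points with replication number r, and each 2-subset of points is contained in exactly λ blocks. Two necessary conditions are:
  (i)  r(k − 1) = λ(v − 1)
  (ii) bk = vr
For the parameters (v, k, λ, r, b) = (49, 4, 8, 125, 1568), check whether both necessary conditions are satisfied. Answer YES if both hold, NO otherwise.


Condition (i): r(k − 1) = 125·3 = 375; λ(v − 1) = 8·48 = 384. Match? NO.
Condition (ii): bk = 1568·4 = 6272; vr = 49·125 = 6125. Match? NO.
Both conditions hold? NO.

NO


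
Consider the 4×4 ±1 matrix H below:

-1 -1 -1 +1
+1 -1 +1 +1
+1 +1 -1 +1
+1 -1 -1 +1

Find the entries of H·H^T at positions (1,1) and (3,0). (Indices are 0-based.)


Row 0 of H: [-1, -1, -1, 1].
Row 1 of H: [1, -1, 1, 1].
Row 3 of H: [1, -1, -1, 1].
(H·H^T)[1][1] = Σ_j H[1][j]·H[1][j] = (1)² + (-1)² + (1)² + (1)² = 1 + 1 + 1 + 1 = 4.
(H·H^T)[3][0] = Σ_j H[3][j]·H[0][j] = (1)·(-1) + (-1)·(-1) + (-1)·(-1) + (1)·(1) = -1 + 1 + 1 + 1 = 2.
Rows 3 and 0 are not orthogonal (dot product = 2 ≠ 0), so H is not a Hadamard matrix.

(1,1) entry = 4; (3,0) entry = 2.


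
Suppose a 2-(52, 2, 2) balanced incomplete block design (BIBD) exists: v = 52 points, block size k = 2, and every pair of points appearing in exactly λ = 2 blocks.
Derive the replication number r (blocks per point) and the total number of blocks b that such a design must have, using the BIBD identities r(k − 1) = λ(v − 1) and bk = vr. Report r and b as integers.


Any 2-(v, k, λ) BIBD satisfies two necessary conditions:
  (i)  Each point sits in r blocks, and counting incidences through any fixed point gives r(k − 1) = λ(v − 1), so r = λ(v − 1)/(k − 1).
  (ii) Total incidences bk = vr, so b = vr/k.
Step 1: r = λ(v − 1)/(k − 1) = 2·(52 − 1)/(2 − 1) = 2·51/1 = 102/1 = 102.
Step 2: b = vr/k = 52·102/2 = 5304/2 = 2652.
Check integrality: r = 102 ∈ Z ✓, b = 2652 ∈ Z ✓.
(These identities are necessary conditions: they determine r and b for any design with these parameters, but do not by themselves prove that one exists.)

r = 102, b = 2652.


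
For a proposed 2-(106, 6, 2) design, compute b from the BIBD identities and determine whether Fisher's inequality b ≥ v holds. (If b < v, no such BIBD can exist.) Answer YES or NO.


b = λv(v − 1)/(k(k − 1)) = 2·106·105/(6·5) = 22260/30 = 742.
Compare with v = 106: b ≥ v, so Fisher's inequality holds.

YES


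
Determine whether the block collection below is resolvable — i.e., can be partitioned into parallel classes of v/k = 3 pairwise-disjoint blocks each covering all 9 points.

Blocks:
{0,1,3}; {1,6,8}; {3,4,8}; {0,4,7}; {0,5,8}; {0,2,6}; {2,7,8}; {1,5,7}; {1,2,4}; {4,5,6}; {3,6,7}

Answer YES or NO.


v = 9, block size k = 3, number of blocks = 11.
For resolvability, blocks must partition into parallel classes of size v/k = 3.
Total blocks must therefore be a multiple of 3: 11 = 3·3 + 2 ⇒ not divisible ✗.
Resolvable? NO.

NO


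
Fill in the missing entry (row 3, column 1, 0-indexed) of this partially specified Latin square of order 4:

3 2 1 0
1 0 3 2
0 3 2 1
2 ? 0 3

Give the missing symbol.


Row 3 contains symbols [0, 2, 3] — missing [1].
Column 1 contains symbols [0, 2, 3] — missing [1].
The missing symbol must appear in both missing sets; intersection = [1].
Therefore the hidden value is 1.

Missing value = 1.


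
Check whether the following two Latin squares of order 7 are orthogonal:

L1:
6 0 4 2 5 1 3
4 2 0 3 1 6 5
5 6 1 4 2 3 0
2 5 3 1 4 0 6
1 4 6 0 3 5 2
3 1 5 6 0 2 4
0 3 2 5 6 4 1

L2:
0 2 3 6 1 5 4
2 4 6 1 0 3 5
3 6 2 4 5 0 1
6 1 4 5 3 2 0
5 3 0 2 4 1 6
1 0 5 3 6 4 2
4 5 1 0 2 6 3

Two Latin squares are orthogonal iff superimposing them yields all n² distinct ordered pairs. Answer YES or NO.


Form the n² = 49 superimposed pairs (L1[i][j], L2[i][j]), row by row (rows and columns indexed from 0):
row 0: (6,0) (0,2) (4,3) (2,6) (5,1) (1,5) (3,4)
row 1: (4,2) (2,4) (0,6) (3,1) (1,0) (6,3) (5,5)
row 2: (5,3) (6,6) (1,2) (4,4) (2,5) (3,0) (0,1)
row 3: (2,6) (5,1) (3,4) (1,5) (4,3) (0,2) (6,0)
row 4: (1,5) (4,3) (6,0) (0,2) (3,4) (5,1) (2,6)
row 5: (3,1) (1,0) (5,5) (6,3) (0,6) (2,4) (4,2)
row 6: (0,4) (3,5) (2,1) (5,0) (6,2) (4,6) (1,3)
Orthogonality requires all 49 pairs distinct.
But the pair (2,6) repeats: cell (0,3) has L1 = 2, L2 = 6, and cell (3,0) has L1 = 2, L2 = 6.
A repeated pair means some other pair never occurs (only 28 distinct pairs out of 49), so the squares are not orthogonal.
Conclusion: NO.

NO


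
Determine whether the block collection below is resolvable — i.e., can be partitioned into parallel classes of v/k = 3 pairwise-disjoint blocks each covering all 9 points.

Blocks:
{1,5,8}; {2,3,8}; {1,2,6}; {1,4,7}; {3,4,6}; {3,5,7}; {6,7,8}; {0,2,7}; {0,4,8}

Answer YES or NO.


v = 9, block size k = 3, number of blocks = 9.
For resolvability, blocks must partition into parallel classes of size v/k = 3.
Total blocks must therefore be a multiple of 3: 9 = 3·3 + 0 ⇒ divisible ✓.
Consider block {2,3,8}. The only other block(s) in the collection disjoint from it are {1,4,7} — just 1 block(s). Any parallel class containing {2,3,8} would need 2 other blocks each disjoint from it, so no parallel class of size 3 can contain {2,3,8}.
Since every block must belong to some parallel class in a resolution, the collection cannot be partitioned into parallel classes.
Resolvable? NO.

NO


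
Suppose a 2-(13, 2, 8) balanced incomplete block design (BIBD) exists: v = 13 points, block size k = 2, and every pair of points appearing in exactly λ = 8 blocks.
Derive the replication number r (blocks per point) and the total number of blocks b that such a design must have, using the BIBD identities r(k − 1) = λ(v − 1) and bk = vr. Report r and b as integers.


Any 2-(v, k, λ) BIBD satisfies two necessary conditions:
  (i)  Each point sits in r blocks, and counting incidences through any fixed point gives r(k − 1) = λ(v − 1), so r = λ(v − 1)/(k − 1).
  (ii) Total incidences bk = vr, so b = vr/k.
Step 1: r = λ(v − 1)/(k − 1) = 8·(13 − 1)/(2 − 1) = 8·12/1 = 96/1 = 96.
Step 2: b = vr/k = 13·96/2 = 1248/2 = 624.
Check integrality: r = 96 ∈ Z ✓, b = 624 ∈ Z ✓.
(These identities are necessary conditions: they determine r and b for any design with these parameters, but do not by themselves prove that one exists.)

r = 96, b = 624.


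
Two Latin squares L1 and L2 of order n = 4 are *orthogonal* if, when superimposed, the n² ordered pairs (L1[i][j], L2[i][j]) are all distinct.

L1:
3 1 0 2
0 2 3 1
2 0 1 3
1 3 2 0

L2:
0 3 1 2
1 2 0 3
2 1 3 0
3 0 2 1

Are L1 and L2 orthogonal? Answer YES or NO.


Form the n² = 16 superimposed pairs (L1[i][j], L2[i][j]), row by row (rows and columns indexed from 0):
row 0: (3,0) (1,3) (0,1) (2,2)
row 1: (0,1) (2,2) (3,0) (1,3)
row 2: (2,2) (0,1) (1,3) (3,0)
row 3: (1,3) (3,0) (2,2) (0,1)
Orthogonality requires all 16 pairs distinct.
But the pair (0,1) repeats: cell (0,2) has L1 = 0, L2 = 1, and cell (1,0) has L1 = 0, L2 = 1.
A repeated pair means some other pair never occurs (only 4 distinct pairs out of 16), so the squares are not orthogonal.
Conclusion: NO.

NO


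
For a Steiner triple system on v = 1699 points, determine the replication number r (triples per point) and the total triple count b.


An STS(v) is a 2-(v, 3, 1) BIBD: block size k = 3, λ = 1.
Replication: r(k − 1) = λ(v − 1) ⇒ r·2 = 1699 − 1 = 1698 ⇒ r = 849.
Block count: b = v(v − 1)/6 = 1699·1698/6 = 2884902/6 = 480817.
(Check via bk = vr: 480817·3 = 1442451 = 1699·849 = 1442451 ✓.)

r = 849, b = 480817.


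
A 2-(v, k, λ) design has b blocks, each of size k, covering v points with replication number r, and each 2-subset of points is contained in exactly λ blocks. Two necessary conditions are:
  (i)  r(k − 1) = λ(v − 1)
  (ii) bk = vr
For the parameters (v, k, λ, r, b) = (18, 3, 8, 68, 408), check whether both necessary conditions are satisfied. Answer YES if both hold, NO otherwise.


Condition (i): r(k − 1) = 68·2 = 136; λ(v − 1) = 8·17 = 136. Match? YES.
Condition (ii): bk = 408·3 = 1224; vr = 18·68 = 1224. Match? YES.
Both conditions hold? YES.

YES


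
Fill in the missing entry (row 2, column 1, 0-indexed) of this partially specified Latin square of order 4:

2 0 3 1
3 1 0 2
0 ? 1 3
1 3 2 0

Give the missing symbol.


Row 2 contains symbols [0, 1, 3] — missing [2].
Column 1 contains symbols [0, 1, 3] — missing [2].
The missing symbol must appear in both missing sets; intersection = [2].
Therefore the hidden value is 2.

Missing value = 2.


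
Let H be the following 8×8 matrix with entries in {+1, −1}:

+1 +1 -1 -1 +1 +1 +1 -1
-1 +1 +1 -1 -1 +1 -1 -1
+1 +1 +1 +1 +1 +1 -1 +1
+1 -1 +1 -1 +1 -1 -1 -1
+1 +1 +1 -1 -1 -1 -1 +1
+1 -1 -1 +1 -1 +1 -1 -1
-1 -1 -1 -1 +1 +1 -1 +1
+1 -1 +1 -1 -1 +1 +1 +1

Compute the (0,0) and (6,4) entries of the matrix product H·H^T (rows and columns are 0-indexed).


Row 0 of H: [1, 1, -1, -1, 1, 1, 1, -1].
Row 4 of H: [1, 1, 1, -1, -1, -1, -1, 1].
Row 6 of H: [-1, -1, -1, -1, 1, 1, -1, 1].
(H·H^T)[0][0] = Σ_j H[0][j]·H[0][j] = (1)² + (1)² + (-1)² + (-1)² + (1)² + (1)² + (1)² + (-1)² = 1 + 1 + 1 + 1 + 1 + 1 + 1 + 1 = 8.
(H·H^T)[6][4] = Σ_j H[6][j]·H[4][j] = (-1)·(1) + (-1)·(1) + (-1)·(1) + (-1)·(-1) + (1)·(-1) + (1)·(-1) + (-1)·(-1) + (1)·(1) = -1 + -1 + -1 + 1 + -1 + -1 + 1 + 1 = -2.
Rows 6 and 4 are not orthogonal (dot product = -2 ≠ 0), so H is not a Hadamard matrix.

(0,0) entry = 8; (6,4) entry = -2.


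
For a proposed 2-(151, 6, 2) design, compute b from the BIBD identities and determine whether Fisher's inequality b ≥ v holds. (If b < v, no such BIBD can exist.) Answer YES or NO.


r = λ(v − 1)/(k − 1) = 2·150/5 = 60.
b = vr/k = 151·60/6 = 1510.
Fisher's inequality: b ≥ v ⇔ 1510 ≥ 151? YES.

YES


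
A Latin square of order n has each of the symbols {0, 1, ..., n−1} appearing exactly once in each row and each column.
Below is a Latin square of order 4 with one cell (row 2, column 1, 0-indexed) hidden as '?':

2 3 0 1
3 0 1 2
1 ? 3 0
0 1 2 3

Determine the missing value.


Row 2 contains symbols [0, 1, 3] — missing [2].
Column 1 contains symbols [0, 1, 3] — missing [2].
The missing symbol must appear in both missing sets; intersection = [2].
Therefore the hidden value is 2.

Missing value = 2.


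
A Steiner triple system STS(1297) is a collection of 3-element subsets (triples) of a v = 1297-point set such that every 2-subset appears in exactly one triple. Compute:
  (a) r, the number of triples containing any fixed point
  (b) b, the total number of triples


An STS(v) is a 2-(v, 3, 1) BIBD: block size k = 3, λ = 1.
Replication: r(k − 1) = λ(v − 1) ⇒ r·2 = 1297 − 1 = 1296 ⇒ r = 648.
Block count: b = v(v − 1)/6 = 1297·1296/6 = 1680912/6 = 280152.

r = 648, b = 280152.


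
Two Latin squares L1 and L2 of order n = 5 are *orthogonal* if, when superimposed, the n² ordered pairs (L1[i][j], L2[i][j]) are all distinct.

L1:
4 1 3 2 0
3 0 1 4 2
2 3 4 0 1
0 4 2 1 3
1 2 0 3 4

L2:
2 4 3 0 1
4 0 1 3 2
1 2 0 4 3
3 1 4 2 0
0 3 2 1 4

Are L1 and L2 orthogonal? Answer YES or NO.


Form the n² = 25 superimposed pairs (L1[i][j], L2[i][j]), row by row (rows and columns indexed from 0):
row 0: (4,2) (1,4) (3,3) (2,0) (0,1)
row 1: (3,4) (0,0) (1,1) (4,3) (2,2)
row 2: (2,1) (3,2) (4,0) (0,4) (1,3)
row 3: (0,3) (4,1) (2,4) (1,2) (3,0)
row 4: (1,0) (2,3) (0,2) (3,1) (4,4)
Orthogonality requires all 25 pairs distinct.
Check by first coordinate: for each symbol s of L1, list the L2 entries in the n cells where L1 = s; they must all differ.
  L1 = 0: L2 entries (in reading order) 1, 0, 4, 3, 2 — all 5 distinct ✓
  L1 = 1: L2 entries (in reading order) 4, 1, 3, 2, 0 — all 5 distinct ✓
  L1 = 2: L2 entries (in reading order) 0, 2, 1, 4, 3 — all 5 distinct ✓
  L1 = 3: L2 entries (in reading order) 3, 4, 2, 0, 1 — all 5 distinct ✓
  L1 = 4: L2 entries (in reading order) 2, 3, 0, 1, 4 — all 5 distinct ✓
Every symbol of L1 meets every symbol of L2 exactly once, so all 25 pairs are distinct (25 of 25).
Conclusion: YES.

YES


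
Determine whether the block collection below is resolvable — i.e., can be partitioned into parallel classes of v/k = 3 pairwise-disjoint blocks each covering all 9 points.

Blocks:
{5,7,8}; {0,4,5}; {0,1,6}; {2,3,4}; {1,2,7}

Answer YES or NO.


v = 9, block size k = 3, number of blocks = 5.
For resolvability, blocks must partition into parallel classes of size v/k = 3.
Total blocks must therefore be a multiple of 3: 5 = 3·1 + 2 ⇒ not divisible ✗.
Resolvable? NO.

NO


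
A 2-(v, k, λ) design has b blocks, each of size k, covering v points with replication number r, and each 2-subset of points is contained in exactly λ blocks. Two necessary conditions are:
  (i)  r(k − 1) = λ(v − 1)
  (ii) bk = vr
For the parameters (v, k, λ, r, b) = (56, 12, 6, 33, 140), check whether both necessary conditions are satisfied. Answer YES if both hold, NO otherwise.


Condition (i): r(k − 1) = 33·11 = 363; λ(v − 1) = 6·55 = 330. Match? NO.
Condition (ii): bk = 140·12 = 1680; vr = 56·33 = 1848. Match? NO.
Both conditions hold? NO.

NO


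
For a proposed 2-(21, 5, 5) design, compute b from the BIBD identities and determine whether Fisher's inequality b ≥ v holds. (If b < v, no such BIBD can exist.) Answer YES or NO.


r = λ(v − 1)/(k − 1) = 5·20/4 = 25.
b = vr/k = 21·25/5 = 105.
Fisher's inequality: b ≥ v ⇔ 105 ≥ 21? YES.

YES


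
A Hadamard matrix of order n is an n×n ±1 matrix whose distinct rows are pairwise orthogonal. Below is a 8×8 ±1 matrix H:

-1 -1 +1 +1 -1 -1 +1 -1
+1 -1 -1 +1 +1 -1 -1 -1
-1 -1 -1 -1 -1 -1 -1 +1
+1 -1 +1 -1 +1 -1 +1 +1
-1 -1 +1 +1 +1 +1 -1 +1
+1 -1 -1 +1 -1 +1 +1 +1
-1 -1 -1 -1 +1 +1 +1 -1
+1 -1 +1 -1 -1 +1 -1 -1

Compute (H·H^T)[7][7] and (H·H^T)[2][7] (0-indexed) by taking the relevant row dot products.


Row 2 of H: [-1, -1, -1, -1, -1, -1, -1, 1].
Row 7 of H: [1, -1, 1, -1, -1, 1, -1, -1].
(H·H^T)[7][7] = Σ_j H[7][j]·H[7][j] = (1)² + (-1)² + (1)² + (-1)² + (-1)² + (1)² + (-1)² + (-1)² = 1 + 1 + 1 + 1 + 1 + 1 + 1 + 1 = 8.
(H·H^T)[2][7] = Σ_j H[2][j]·H[7][j] = (-1)·(1) + (-1)·(-1) + (-1)·(1) + (-1)·(-1) + (-1)·(-1) + (-1)·(1) + (-1)·(-1) + (1)·(-1) = -1 + 1 + -1 + 1 + 1 + -1 + 1 + -1 = 0.
So rows 2 and 7 are orthogonal; the diagonal entry equals n = 8.

(7,7) entry = 8; (2,7) entry = 0.


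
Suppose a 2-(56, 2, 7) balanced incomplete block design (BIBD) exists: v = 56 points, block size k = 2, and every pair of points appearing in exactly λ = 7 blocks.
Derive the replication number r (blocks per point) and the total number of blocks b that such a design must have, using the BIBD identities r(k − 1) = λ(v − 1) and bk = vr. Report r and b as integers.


Any 2-(v, k, λ) BIBD satisfies two necessary conditions:
  (i)  Each point sits in r blocks, and counting incidences through any fixed point gives r(k − 1) = λ(v − 1), so r = λ(v − 1)/(k − 1).
  (ii) Total incidences bk = vr, so b = vr/k.
Step 1: r = λ(v − 1)/(k − 1) = 7·(56 − 1)/(2 − 1) = 7·55/1 = 385/1 = 385.
Step 2: b = vr/k = 56·385/2 = 21560/2 = 10780.
Check integrality: r = 385 ∈ Z ✓, b = 10780 ∈ Z ✓.
(These identities are necessary conditions: they determine r and b for any design with these parameters, but do not by themselves prove that one exists.)

r = 385, b = 10780.


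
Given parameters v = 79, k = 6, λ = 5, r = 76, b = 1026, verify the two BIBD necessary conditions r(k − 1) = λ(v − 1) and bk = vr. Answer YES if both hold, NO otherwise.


Condition (i): r(k − 1) = 76·5 = 380; λ(v − 1) = 5·78 = 390. Match? NO.
Condition (ii): bk = 1026·6 = 6156; vr = 79·76 = 6004. Match? NO.
Both conditions hold? NO.

NO


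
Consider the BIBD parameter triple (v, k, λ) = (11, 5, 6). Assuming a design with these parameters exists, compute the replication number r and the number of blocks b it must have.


Any 2-(v, k, λ) BIBD satisfies two necessary conditions:
  (i)  Each point sits in r blocks, and counting incidences through any fixed point gives r(k − 1) = λ(v − 1), so r = λ(v − 1)/(k − 1).
  (ii) Total incidences bk = vr, so b = vr/k.
Step 1: r = λ(v − 1)/(k − 1) = 6·(11 − 1)/(5 − 1) = 6·10/4 = 60/4 = 15.
Step 2: b = vr/k = 11·15/5 = 165/5 = 33.
Check integrality: r = 15 ∈ Z ✓, b = 33 ∈ Z ✓.
(These identities are necessary conditions: they determine r and b for any design with these parameters, but do not by themselves prove that one exists.)

r = 15, b = 33.


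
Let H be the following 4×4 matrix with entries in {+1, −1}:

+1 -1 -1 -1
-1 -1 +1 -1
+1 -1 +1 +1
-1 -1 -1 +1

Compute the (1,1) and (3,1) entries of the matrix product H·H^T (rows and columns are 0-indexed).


Row 1 of H: [-1, -1, 1, -1].
Row 3 of H: [-1, -1, -1, 1].
(H·H^T)[1][1] = Σ_j H[1][j]·H[1][j] = (-1)² + (-1)² + (1)² + (-1)² = 1 + 1 + 1 + 1 = 4.
(H·H^T)[3][1] = Σ_j H[3][j]·H[1][j] = (-1)·(-1) + (-1)·(-1) + (-1)·(1) + (1)·(-1) = 1 + 1 + -1 + -1 = 0.
So rows 3 and 1 are orthogonal; the diagonal entry equals n = 4.

(1,1) entry = 4; (3,1) entry = 0.


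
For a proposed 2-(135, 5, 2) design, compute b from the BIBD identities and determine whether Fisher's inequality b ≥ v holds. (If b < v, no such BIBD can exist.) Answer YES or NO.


r = λ(v − 1)/(k − 1) = 2·134/4 = 67.
b = vr/k = 135·67/5 = 1809.
Fisher's inequality: b ≥ v ⇔ 1809 ≥ 135? YES.

YES


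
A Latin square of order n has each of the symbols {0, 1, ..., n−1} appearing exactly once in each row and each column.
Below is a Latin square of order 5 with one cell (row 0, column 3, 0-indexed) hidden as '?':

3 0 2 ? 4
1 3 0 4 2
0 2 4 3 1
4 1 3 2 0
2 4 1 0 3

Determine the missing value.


Row 0 contains symbols [0, 2, 3, 4] — missing [1].
Column 3 contains symbols [0, 2, 3, 4] — missing [1].
The missing symbol must appear in both missing sets; intersection = [1].
Therefore the hidden value is 1.

Missing value = 1.


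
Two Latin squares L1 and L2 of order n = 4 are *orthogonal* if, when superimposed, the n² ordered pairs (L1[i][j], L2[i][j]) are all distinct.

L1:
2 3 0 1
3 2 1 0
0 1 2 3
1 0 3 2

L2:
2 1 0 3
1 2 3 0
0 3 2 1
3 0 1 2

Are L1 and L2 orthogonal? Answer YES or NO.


Form the n² = 16 superimposed pairs (L1[i][j], L2[i][j]), row by row (rows and columns indexed from 0):
row 0: (2,2) (3,1) (0,0) (1,3)
row 1: (3,1) (2,2) (1,3) (0,0)
row 2: (0,0) (1,3) (2,2) (3,1)
row 3: (1,3) (0,0) (3,1) (2,2)
Orthogonality requires all 16 pairs distinct.
But the pair (3,1) repeats: cell (0,1) has L1 = 3, L2 = 1, and cell (1,0) has L1 = 3, L2 = 1.
A repeated pair means some other pair never occurs (only 4 distinct pairs out of 16), so the squares are not orthogonal.
Conclusion: NO.

NO


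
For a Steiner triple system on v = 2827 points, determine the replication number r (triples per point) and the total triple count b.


An STS(v) is a 2-(v, 3, 1) BIBD: block size k = 3, λ = 1.
Replication: r(k − 1) = λ(v − 1) ⇒ r·2 = 2827 − 1 = 2826 ⇒ r = 1413.
Block count: bk = vr ⇒ b·3 = 2827·1413 = 3994551 ⇒ b = 1331517.
(Check via b = v(v − 1)/6 = 2827·2826/6 = 7989102/6 = 1331517.)

r = 1413, b = 1331517.


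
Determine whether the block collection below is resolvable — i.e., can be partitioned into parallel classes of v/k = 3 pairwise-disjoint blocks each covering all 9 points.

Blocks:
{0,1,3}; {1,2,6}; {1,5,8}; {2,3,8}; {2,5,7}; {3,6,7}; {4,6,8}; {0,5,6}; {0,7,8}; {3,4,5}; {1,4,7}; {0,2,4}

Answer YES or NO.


v = 9, block size k = 3, number of blocks = 12.
For resolvability, blocks must partition into parallel classes of size v/k = 3.
Total blocks must therefore be a multiple of 3: 12 = 3·4 + 0 ⇒ divisible ✓.
Greedy packing gives 4 candidate class(es). Each should be a full parallel class (size 3, covers all 9 points).
  Class 1 (3 blocks): {0,1,3}; {2,5,7}; {4,6,8}. Points covered: [0, 1, 2, 3, 4, 5, 6, 7, 8].
  Class 2 (3 blocks): {1,2,6}; {0,7,8}; {3,4,5}. Points covered: [0, 1, 2, 3, 4, 5, 6, 7, 8].
  Class 3 (3 blocks): {1,5,8}; {3,6,7}; {0,2,4}. Points covered: [0, 1, 2, 3, 4, 5, 6, 7, 8].
  Class 4 (3 blocks): {2,3,8}; {0,5,6}; {1,4,7}. Points covered: [0, 1, 2, 3, 4, 5, 6, 7, 8].
All classes full (size 3)? YES. All classes cover every point? YES.
Resolvable? YES.

YES


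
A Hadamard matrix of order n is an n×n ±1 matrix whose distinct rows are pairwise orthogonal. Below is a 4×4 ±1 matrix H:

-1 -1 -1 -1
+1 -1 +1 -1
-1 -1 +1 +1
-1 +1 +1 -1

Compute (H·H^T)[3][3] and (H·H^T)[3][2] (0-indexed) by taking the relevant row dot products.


Row 2 of H: [-1, -1, 1, 1].
Row 3 of H: [-1, 1, 1, -1].
(H·H^T)[3][3] = Σ_j H[3][j]·H[3][j] = (-1)² + (1)² + (1)² + (-1)² = 1 + 1 + 1 + 1 = 4.
(H·H^T)[3][2] = Σ_j H[3][j]·H[2][j] = (-1)·(-1) + (1)·(-1) + (1)·(1) + (-1)·(1) = 1 + -1 + 1 + -1 = 0.
So rows 3 and 2 are orthogonal; the diagonal entry equals n = 4.

(3,3) entry = 4; (3,2) entry = 0.


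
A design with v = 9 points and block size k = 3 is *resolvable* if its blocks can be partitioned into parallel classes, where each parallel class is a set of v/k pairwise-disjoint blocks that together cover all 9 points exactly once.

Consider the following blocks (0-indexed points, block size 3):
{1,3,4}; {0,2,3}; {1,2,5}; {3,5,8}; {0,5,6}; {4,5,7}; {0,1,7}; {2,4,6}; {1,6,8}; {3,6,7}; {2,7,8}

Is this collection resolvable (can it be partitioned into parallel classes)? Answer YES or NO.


v = 9, block size k = 3, number of blocks = 11.
For resolvability, blocks must partition into parallel classes of size v/k = 3.
Total blocks must therefore be a multiple of 3: 11 = 3·3 + 2 ⇒ not divisible ✗.
Resolvable? NO.

NO


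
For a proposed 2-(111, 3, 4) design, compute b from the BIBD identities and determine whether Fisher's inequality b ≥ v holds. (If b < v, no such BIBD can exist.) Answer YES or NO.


r = λ(v − 1)/(k − 1) = 4·110/2 = 220.
b = vr/k = 111·220/3 = 8140.
Fisher's inequality: b ≥ v ⇔ 8140 ≥ 111? YES.

YES


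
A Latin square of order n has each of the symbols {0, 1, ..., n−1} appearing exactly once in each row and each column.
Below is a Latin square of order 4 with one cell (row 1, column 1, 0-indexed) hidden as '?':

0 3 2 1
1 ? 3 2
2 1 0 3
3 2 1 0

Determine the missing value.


Row 1 contains symbols [1, 2, 3] — missing [0].
Column 1 contains symbols [1, 2, 3] — missing [0].
The missing symbol must appear in both missing sets; intersection = [0].
Therefore the hidden value is 0.

Missing value = 0.


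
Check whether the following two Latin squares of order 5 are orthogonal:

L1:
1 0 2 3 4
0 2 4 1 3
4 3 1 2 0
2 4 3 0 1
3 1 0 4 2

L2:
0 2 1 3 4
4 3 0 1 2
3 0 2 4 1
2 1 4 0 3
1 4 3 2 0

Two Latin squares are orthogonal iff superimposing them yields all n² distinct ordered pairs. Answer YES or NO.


Form the n² = 25 superimposed pairs (L1[i][j], L2[i][j]), row by row (rows and columns indexed from 0):
row 0: (1,0) (0,2) (2,1) (3,3) (4,4)
row 1: (0,4) (2,3) (4,0) (1,1) (3,2)
row 2: (4,3) (3,0) (1,2) (2,4) (0,1)
row 3: (2,2) (4,1) (3,4) (0,0) (1,3)
row 4: (3,1) (1,4) (0,3) (4,2) (2,0)
Orthogonality requires all 25 pairs distinct.
Check by first coordinate: for each symbol s of L1, list the L2 entries in the n cells where L1 = s; they must all differ.
  L1 = 0: L2 entries (in reading order) 2, 4, 1, 0, 3 — all 5 distinct ✓
  L1 = 1: L2 entries (in reading order) 0, 1, 2, 3, 4 — all 5 distinct ✓
  L1 = 2: L2 entries (in reading order) 1, 3, 4, 2, 0 — all 5 distinct ✓
  L1 = 3: L2 entries (in reading order) 3, 2, 0, 4, 1 — all 5 distinct ✓
  L1 = 4: L2 entries (in reading order) 4, 0, 3, 1, 2 — all 5 distinct ✓
Every symbol of L1 meets every symbol of L2 exactly once, so all 25 pairs are distinct (25 of 25).
Conclusion: YES.

YES


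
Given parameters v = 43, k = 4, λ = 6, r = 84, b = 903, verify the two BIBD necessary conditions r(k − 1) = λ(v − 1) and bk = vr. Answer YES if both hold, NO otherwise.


Condition (i): r(k − 1) = 84·3 = 252; λ(v − 1) = 6·42 = 252. Match? YES.
Condition (ii): bk = 903·4 = 3612; vr = 43·84 = 3612. Match? YES.
Both conditions hold? YES.

YES


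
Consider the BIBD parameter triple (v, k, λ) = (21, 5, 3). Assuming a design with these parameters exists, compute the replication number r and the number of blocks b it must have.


Any 2-(v, k, λ) BIBD satisfies two necessary conditions:
  (i)  Each point sits in r blocks, and counting incidences through any fixed point gives r(k − 1) = λ(v − 1), so r = λ(v − 1)/(k − 1).
  (ii) Total incidences bk = vr, so b = vr/k.
Step 1: r = λ(v − 1)/(k − 1) = 3·(21 − 1)/(5 − 1) = 3·20/4 = 60/4 = 15.
Step 2: b = vr/k = 21·15/5 = 315/5 = 63.
Check integrality: r = 15 ∈ Z ✓, b = 63 ∈ Z ✓.
(These identities are necessary conditions: they determine r and b for any design with these parameters, but do not by themselves prove that one exists.)

r = 15, b = 63.


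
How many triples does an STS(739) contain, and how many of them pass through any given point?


An STS(v) is a 2-(v, 3, 1) BIBD: block size k = 3, λ = 1.
Replication: r(k − 1) = λ(v − 1) ⇒ r·2 = 739 − 1 = 738 ⇒ r = 369.
Block count: bk = vr ⇒ b·3 = 739·369 = 272691 ⇒ b = 90897.

r = 369, b = 90897.


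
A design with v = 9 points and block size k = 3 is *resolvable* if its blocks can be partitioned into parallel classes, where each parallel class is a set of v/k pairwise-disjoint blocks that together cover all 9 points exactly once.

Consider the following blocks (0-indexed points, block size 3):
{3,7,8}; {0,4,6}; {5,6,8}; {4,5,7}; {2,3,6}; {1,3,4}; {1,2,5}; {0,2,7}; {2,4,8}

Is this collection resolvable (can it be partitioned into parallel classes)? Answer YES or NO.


v = 9, block size k = 3, number of blocks = 9.
For resolvability, blocks must partition into parallel classes of size v/k = 3.
Total blocks must therefore be a multiple of 3: 9 = 3·3 + 0 ⇒ divisible ✓.
Consider block {4,5,7}. The only other block(s) in the collection disjoint from it are {2,3,6} — just 1 block(s). Any parallel class containing {4,5,7} would need 2 other blocks each disjoint from it, so no parallel class of size 3 can contain {4,5,7}.
Since every block must belong to some parallel class in a resolution, the collection cannot be partitioned into parallel classes.
Resolvable? NO.

NO


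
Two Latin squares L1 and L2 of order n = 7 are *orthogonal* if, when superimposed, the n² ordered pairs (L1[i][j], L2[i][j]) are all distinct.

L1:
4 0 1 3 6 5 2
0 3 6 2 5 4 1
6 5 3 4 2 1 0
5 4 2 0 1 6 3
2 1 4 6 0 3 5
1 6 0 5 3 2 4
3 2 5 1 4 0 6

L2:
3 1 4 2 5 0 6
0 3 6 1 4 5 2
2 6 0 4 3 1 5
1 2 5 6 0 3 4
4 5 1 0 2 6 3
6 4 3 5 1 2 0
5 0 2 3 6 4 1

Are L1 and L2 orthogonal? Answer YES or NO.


Form the n² = 49 superimposed pairs (L1[i][j], L2[i][j]), row by row (rows and columns indexed from 0):
row 0: (4,3) (0,1) (1,4) (3,2) (6,5) (5,0) (2,6)
row 1: (0,0) (3,3) (6,6) (2,1) (5,4) (4,5) (1,2)
row 2: (6,2) (5,6) (3,0) (4,4) (2,3) (1,1) (0,5)
row 3: (5,1) (4,2) (2,5) (0,6) (1,0) (6,3) (3,4)
row 4: (2,4) (1,5) (4,1) (6,0) (0,2) (3,6) (5,3)
row 5: (1,6) (6,4) (0,3) (5,5) (3,1) (2,2) (4,0)
row 6: (3,5) (2,0) (5,2) (1,3) (4,6) (0,4) (6,1)
Orthogonality requires all 49 pairs distinct.
Check by first coordinate: for each symbol s of L1, list the L2 entries in the n cells where L1 = s; they must all differ.
  L1 = 0: L2 entries (in reading order) 1, 0, 5, 6, 2, 3, 4 — all 7 distinct ✓
  L1 = 1: L2 entries (in reading order) 4, 2, 1, 0, 5, 6, 3 — all 7 distinct ✓
  L1 = 2: L2 entries (in reading order) 6, 1, 3, 5, 4, 2, 0 — all 7 distinct ✓
  L1 = 3: L2 entries (in reading order) 2, 3, 0, 4, 6, 1, 5 — all 7 distinct ✓
  L1 = 4: L2 entries (in reading order) 3, 5, 4, 2, 1, 0, 6 — all 7 distinct ✓
  L1 = 5: L2 entries (in reading order) 0, 4, 6, 1, 3, 5, 2 — all 7 distinct ✓
  L1 = 6: L2 entries (in reading order) 5, 6, 2, 3, 0, 4, 1 — all 7 distinct ✓
Every symbol of L1 meets every symbol of L2 exactly once, so all 49 pairs are distinct (49 of 49).
Conclusion: YES.

YES
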